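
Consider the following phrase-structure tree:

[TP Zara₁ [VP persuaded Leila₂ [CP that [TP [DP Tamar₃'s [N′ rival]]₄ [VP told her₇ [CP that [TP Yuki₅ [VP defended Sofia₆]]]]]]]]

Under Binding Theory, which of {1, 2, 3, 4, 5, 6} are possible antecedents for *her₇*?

*her* is a pronoun, so Principle B applies: it must be free in its binding domain.
Binding domain of *her₇*: the embedded TP, whose subject is [Tamar₃'s rival]₄.
*Zara₁* c-commands the pronoun but from outside its binding domain, and is not c-commanded by it → coindexation permitted.
*Leila₂* c-commands the pronoun but from outside its binding domain, and is not c-commanded by it → coindexation permitted.
*Tamar₃* and the pronoun do not c-command one another → neither Principle B nor Principle C is at stake; coindexation permitted.
*[Tamar₃'s rival]₄* c-commands the pronoun within its binding domain → coindexation would violate Principle B.
*Yuki₅*: the pronoun c-commands this R-expression → coindexation would violate Principle C on *Yuki₅*.
*Sofia₆*: the pronoun c-commands this R-expression → coindexation would violate Principle C on *Sofia₆*.

{1, 2, 3}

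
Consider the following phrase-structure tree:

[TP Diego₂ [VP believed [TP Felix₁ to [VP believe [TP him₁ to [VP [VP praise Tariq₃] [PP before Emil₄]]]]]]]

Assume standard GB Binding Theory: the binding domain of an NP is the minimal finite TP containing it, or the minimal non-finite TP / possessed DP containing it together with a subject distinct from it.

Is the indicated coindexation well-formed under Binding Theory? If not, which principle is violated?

Principle B

The two coindexed NPs are *Felix₁* and *him₁*.
*him₁* is a pronoun. Its binding domain is the embedded TP, whose subject is Felix₁.
*Felix₁* c-commands it within that domain and carries the same index.
The pronoun is locally bound → Principle B violation.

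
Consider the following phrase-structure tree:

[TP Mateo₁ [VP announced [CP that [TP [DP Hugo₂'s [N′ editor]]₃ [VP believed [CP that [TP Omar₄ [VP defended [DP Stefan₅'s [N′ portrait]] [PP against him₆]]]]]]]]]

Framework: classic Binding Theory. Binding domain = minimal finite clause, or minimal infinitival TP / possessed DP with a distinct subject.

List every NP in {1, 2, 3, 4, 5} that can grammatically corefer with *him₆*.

{1, 2, 3, 5}

*him* is a pronoun, so Principle B applies: it must be free in its binding domain.
Binding domain of *him₆*: the embedded TP, whose subject is Omar₄.
*Mateo₁* c-commands the pronoun but from outside its binding domain, and is not c-commanded by it → coindexation permitted.
*Hugo₂* and the pronoun do not c-command one another → neither Principle B nor Principle C is at stake; coindexation permitted.
*[Hugo₂'s editor]₃* c-commands the pronoun but from outside its binding domain, and is not c-commanded by it → coindexation permitted.
*Omar₄* c-commands the pronoun within its binding domain → coindexation would violate Principle B.
*Stefan₅* and the pronoun do not c-command one another → neither Principle B nor Principle C is at stake; coindexation permitted.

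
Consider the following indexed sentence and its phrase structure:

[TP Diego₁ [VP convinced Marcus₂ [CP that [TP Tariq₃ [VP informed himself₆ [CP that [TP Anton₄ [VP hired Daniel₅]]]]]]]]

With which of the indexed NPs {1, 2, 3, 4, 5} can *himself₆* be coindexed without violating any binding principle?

{3}

*himself* is an anaphor, so Principle A applies: it must be bound in its binding domain.
Binding domain of *himself₆*: the embedded TP, whose subject is Tariq₃.
*Diego₁* c-commands the anaphor but is outside its binding domain → cannot satisfy Principle A.
*Marcus₂* c-commands the anaphor but is outside its binding domain → cannot satisfy Principle A.
*Tariq₃* c-commands the anaphor within its binding domain → licit binder.
*Anton₄* does not c-command the anaphor → cannot bind it.
*Daniel₅* does not c-command the anaphor → cannot bind it.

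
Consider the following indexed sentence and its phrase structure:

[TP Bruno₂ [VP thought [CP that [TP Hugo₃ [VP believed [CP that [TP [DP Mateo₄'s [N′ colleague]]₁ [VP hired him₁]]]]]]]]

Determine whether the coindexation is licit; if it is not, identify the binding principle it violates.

The two coindexed NPs are *[Mateo₄'s colleague]₁* and *him₁*.
*him₁* is a pronoun. Its binding domain is the embedded TP, whose subject is [Mateo₄'s colleague]₁.
*[Mateo₄'s colleague]₁* c-commands it within that domain and carries the same index.
The pronoun is locally bound → Principle B violation.

Principle B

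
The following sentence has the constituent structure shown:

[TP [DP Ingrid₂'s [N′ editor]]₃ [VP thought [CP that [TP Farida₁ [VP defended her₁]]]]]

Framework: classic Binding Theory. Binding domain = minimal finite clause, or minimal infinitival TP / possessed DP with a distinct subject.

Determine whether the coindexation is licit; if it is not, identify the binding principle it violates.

Principle B

The two coindexed NPs are *Farida₁* and *her₁*.
*her₁* is a pronoun. Its binding domain is the embedded TP, whose subject is Farida₁.
*Farida₁* c-commands it within that domain and carries the same index.
The pronoun is locally bound → Principle B violation.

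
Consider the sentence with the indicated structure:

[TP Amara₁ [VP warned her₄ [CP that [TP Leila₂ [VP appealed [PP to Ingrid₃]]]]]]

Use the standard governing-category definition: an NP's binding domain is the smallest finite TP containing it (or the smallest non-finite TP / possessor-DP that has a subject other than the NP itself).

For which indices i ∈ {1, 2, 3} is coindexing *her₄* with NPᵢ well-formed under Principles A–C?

none

*her* is a pronoun, so Principle B applies: it must be free in its binding domain.
Binding domain of *her₄*: the matrix TP, whose subject is Amara₁.
*Amara₁* c-commands the pronoun within its binding domain → coindexation would violate Principle B.
*Leila₂*: the pronoun c-commands this R-expression → coindexation would violate Principle C on *Leila₂*.
*Ingrid₃*: the pronoun c-commands this R-expression → coindexation would violate Principle C on *Ingrid₃*.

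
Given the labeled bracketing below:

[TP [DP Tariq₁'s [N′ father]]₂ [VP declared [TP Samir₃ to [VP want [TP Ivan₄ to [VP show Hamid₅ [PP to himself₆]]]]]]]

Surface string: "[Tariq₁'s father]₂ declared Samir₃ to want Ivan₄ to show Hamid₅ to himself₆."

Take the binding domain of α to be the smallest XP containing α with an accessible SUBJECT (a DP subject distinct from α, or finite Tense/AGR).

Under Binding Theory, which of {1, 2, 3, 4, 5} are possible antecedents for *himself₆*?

*himself* is an anaphor, so Principle A applies: it must be bound in its binding domain.
Binding domain of *himself₆*: the embedded TP, whose subject is Ivan₄.
*Tariq₁* does not c-command the anaphor → cannot bind it.
*[Tariq₁'s father]₂* c-commands the anaphor but is outside its binding domain → cannot satisfy Principle A.
*Samir₃* c-commands the anaphor but is outside its binding domain → cannot satisfy Principle A.
*Ivan₄* c-commands the anaphor within its binding domain → licit binder.
*Hamid₅* c-commands the anaphor within its binding domain → licit binder.

{4, 5}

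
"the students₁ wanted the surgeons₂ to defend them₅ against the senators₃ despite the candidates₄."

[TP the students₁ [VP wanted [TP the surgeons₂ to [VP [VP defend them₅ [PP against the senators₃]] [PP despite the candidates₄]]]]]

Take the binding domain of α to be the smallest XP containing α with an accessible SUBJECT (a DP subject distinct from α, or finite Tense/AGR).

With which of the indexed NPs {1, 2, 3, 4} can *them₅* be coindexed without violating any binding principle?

*them* is a pronoun, so Principle B applies: it must be free in its binding domain.
Binding domain of *them₅*: the embedded TP, whose subject is the surgeons₂.
*the students₁* c-commands the pronoun but from outside its binding domain, and is not c-commanded by it → coindexation permitted.
*the surgeons₂* c-commands the pronoun within its binding domain → coindexation would violate Principle B.
*the senators₃*: the pronoun c-commands this R-expression → coindexation would violate Principle C on *the senators₃*.
*the candidates₄* and the pronoun do not c-command one another → neither Principle B nor Principle C is at stake; coindexation permitted.

{1, 4}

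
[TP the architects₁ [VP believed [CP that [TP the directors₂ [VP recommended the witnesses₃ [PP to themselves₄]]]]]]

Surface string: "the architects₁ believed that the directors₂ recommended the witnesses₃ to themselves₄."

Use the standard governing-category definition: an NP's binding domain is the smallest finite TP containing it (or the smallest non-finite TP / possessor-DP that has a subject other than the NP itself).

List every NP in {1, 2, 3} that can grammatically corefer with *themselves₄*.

*themselves* is an anaphor, so Principle A applies: it must be bound in its binding domain.
Binding domain of *themselves₄*: the embedded TP, whose subject is the directors₂.
*the architects₁* c-commands the anaphor but is outside its binding domain → cannot satisfy Principle A.
*the directors₂* c-commands the anaphor within its binding domain → licit binder.
*the witnesses₃* c-commands the anaphor within its binding domain → licit binder.

{2, 3}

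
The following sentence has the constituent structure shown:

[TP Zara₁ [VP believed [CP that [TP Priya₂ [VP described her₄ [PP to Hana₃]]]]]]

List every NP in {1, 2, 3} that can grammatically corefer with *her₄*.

{1}

*her* is a pronoun, so Principle B applies: it must be free in its binding domain.
Binding domain of *her₄*: the embedded TP, whose subject is Priya₂.
*Zara₁* c-commands the pronoun but from outside its binding domain, and is not c-commanded by it → coindexation permitted.
*Priya₂* c-commands the pronoun within its binding domain → coindexation would violate Principle B.
*Hana₃*: the pronoun c-commands this R-expression → coindexation would violate Principle C on *Hana₃*.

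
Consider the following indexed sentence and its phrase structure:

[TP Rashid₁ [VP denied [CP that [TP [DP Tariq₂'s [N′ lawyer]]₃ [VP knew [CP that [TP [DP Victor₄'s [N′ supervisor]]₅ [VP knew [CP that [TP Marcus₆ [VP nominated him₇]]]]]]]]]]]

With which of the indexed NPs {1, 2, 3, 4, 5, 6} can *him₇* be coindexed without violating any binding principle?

{1, 2, 3, 4, 5}

*him* is a pronoun, so Principle B applies: it must be free in its binding domain.
Binding domain of *him₇*: the embedded TP, whose subject is Marcus₆.
*Rashid₁* c-commands the pronoun but from outside its binding domain, and is not c-commanded by it → coindexation permitted.
*Tariq₂* and the pronoun do not c-command one another → neither Principle B nor Principle C is at stake; coindexation permitted.
*[Tariq₂'s lawyer]₃* c-commands the pronoun but from outside its binding domain, and is not c-commanded by it → coindexation permitted.
*Victor₄* and the pronoun do not c-command one another → neither Principle B nor Principle C is at stake; coindexation permitted.
*[Victor₄'s supervisor]₅* c-commands the pronoun but from outside its binding domain, and is not c-commanded by it → coindexation permitted.
*Marcus₆* c-commands the pronoun within its binding domain → coindexation would violate Principle B.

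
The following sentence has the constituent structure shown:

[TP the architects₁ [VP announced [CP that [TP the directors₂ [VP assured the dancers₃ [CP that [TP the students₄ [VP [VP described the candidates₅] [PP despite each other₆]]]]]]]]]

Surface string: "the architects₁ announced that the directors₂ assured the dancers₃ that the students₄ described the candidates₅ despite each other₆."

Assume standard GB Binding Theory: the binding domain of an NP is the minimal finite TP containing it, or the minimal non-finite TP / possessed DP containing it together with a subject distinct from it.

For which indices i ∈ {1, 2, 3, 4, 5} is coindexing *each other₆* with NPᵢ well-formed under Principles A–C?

{4}

*each other* is an anaphor, so Principle A applies: it must be bound in its binding domain.
Binding domain of *each other₆*: the embedded TP, whose subject is the students₄.
*the architects₁* c-commands the anaphor but is outside its binding domain → cannot satisfy Principle A.
*the directors₂* c-commands the anaphor but is outside its binding domain → cannot satisfy Principle A.
*the dancers₃* c-commands the anaphor but is outside its binding domain → cannot satisfy Principle A.
*the students₄* c-commands the anaphor within its binding domain → licit binder.
*the candidates₅* does not c-command the anaphor → cannot bind it.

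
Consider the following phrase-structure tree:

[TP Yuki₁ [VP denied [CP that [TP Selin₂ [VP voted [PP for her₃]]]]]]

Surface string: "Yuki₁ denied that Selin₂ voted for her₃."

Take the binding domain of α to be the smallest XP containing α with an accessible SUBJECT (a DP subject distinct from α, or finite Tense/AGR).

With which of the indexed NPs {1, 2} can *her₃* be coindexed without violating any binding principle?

*her* is a pronoun, so Principle B applies: it must be free in its binding domain.
Binding domain of *her₃*: the embedded TP, whose subject is Selin₂.
*Yuki₁* c-commands the pronoun but from outside its binding domain, and is not c-commanded by it → coindexation permitted.
*Selin₂* c-commands the pronoun within its binding domain → coindexation would violate Principle B.

{1}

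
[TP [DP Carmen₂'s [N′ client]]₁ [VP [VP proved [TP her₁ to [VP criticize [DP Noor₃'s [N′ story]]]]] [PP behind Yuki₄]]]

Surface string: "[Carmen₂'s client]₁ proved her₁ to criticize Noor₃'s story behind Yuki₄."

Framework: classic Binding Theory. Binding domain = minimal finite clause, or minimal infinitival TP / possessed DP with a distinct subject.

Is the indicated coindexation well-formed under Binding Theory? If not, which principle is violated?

The two coindexed NPs are *[Carmen₂'s client]₁* and *her₁*.
*her₁* is a pronoun. Its binding domain is the matrix TP, whose subject is [Carmen₂'s client]₁.
*[Carmen₂'s client]₁* c-commands it within that domain and carries the same index.
The pronoun is locally bound → Principle B violation.

Principle B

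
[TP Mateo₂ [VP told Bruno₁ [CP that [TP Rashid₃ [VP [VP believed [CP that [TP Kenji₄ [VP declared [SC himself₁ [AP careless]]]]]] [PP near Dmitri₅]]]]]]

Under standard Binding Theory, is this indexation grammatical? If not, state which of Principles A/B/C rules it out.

Principle A

The two coindexed NPs are *Bruno₁* and *himself₁*.
*himself₁* is an anaphor. Principle A requires it to be bound within its binding domain — the embedded TP, whose subject is Kenji₄.
Within that domain it is c-commanded by *Kenji₄*, which does not share its index.
*Bruno₁* does c-command the anaphor, but from outside its binding domain.
The anaphor is unbound in its domain → Principle A violation.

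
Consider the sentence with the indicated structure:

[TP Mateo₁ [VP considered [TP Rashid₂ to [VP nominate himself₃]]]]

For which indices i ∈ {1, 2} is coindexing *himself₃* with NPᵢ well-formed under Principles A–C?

*himself* is an anaphor, so Principle A applies: it must be bound in its binding domain.
Binding domain of *himself₃*: the embedded TP, whose subject is Rashid₂.
*Mateo₁* c-commands the anaphor but is outside its binding domain → cannot satisfy Principle A.
*Rashid₂* c-commands the anaphor within its binding domain → licit binder.

{2}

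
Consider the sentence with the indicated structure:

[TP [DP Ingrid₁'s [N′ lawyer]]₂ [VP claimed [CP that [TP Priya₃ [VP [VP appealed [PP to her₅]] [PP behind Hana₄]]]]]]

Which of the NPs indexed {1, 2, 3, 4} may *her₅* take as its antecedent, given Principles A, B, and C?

*her* is a pronoun, so Principle B applies: it must be free in its binding domain.
Binding domain of *her₅*: the embedded TP, whose subject is Priya₃.
*Ingrid₁* and the pronoun do not c-command one another → neither Principle B nor Principle C is at stake; coindexation permitted.
*[Ingrid₁'s lawyer]₂* c-commands the pronoun but from outside its binding domain, and is not c-commanded by it → coindexation permitted.
*Priya₃* c-commands the pronoun within its binding domain → coindexation would violate Principle B.
*Hana₄* and the pronoun do not c-command one another → neither Principle B nor Principle C is at stake; coindexation permitted.

{1, 2, 4}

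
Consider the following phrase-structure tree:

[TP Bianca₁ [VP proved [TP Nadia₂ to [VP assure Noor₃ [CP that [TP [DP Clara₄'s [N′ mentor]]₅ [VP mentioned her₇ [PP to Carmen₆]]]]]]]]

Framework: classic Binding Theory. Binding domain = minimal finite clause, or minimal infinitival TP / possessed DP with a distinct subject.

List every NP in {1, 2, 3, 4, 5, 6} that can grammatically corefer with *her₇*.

*her* is a pronoun, so Principle B applies: it must be free in its binding domain.
Binding domain of *her₇*: the embedded TP, whose subject is [Clara₄'s mentor]₅.
*Bianca₁* c-commands the pronoun but from outside its binding domain, and is not c-commanded by it → coindexation permitted.
*Nadia₂* c-commands the pronoun but from outside its binding domain, and is not c-commanded by it → coindexation permitted.
*Noor₃* c-commands the pronoun but from outside its binding domain, and is not c-commanded by it → coindexation permitted.
*Clara₄* and the pronoun do not c-command one another → neither Principle B nor Principle C is at stake; coindexation permitted.
*[Clara₄'s mentor]₅* c-commands the pronoun within its binding domain → coindexation would violate Principle B.
*Carmen₆*: the pronoun c-commands this R-expression → coindexation would violate Principle C on *Carmen₆*.

{1, 2, 3, 4}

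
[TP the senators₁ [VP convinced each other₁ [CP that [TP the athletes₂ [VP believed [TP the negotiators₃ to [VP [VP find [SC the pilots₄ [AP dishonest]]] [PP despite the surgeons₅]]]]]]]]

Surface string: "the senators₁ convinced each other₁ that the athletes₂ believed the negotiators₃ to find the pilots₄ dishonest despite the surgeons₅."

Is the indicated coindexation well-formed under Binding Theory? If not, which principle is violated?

The two coindexed NPs are *the senators₁* and *each other₁*.
*each other₁* is an anaphor; its binding domain is the matrix TP, whose subject is the senators₁. *the senators₁* c-commands it within that domain and shares its index, so Principle A is satisfied.
*the senators₁* is an R-expression; *each other₁* does not c-command it, and no other NP shares its index, so Principle C is satisfied.
All principles are respected.

grammatical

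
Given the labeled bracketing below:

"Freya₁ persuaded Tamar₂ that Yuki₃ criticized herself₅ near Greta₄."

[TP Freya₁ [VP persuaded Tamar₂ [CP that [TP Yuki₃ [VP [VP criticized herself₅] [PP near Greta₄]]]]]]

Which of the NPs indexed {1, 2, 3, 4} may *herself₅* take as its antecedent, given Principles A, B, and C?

*herself* is an anaphor, so Principle A applies: it must be bound in its binding domain.
Binding domain of *herself₅*: the embedded TP, whose subject is Yuki₃.
*Freya₁* c-commands the anaphor but is outside its binding domain → cannot satisfy Principle A.
*Tamar₂* c-commands the anaphor but is outside its binding domain → cannot satisfy Principle A.
*Yuki₃* c-commands the anaphor within its binding domain → licit binder.
*Greta₄* does not c-command the anaphor → cannot bind it.

{3}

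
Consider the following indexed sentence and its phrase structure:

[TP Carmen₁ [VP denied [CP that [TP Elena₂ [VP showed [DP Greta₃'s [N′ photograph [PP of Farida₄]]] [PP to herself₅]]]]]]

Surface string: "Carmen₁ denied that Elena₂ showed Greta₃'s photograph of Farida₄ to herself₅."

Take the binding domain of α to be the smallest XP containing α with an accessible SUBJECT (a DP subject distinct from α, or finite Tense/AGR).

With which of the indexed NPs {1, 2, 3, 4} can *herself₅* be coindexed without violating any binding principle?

*herself* is an anaphor, so Principle A applies: it must be bound in its binding domain.
Binding domain of *herself₅*: the embedded TP, whose subject is Elena₂.
*Carmen₁* c-commands the anaphor but is outside its binding domain → cannot satisfy Principle A.
*Elena₂* c-commands the anaphor within its binding domain → licit binder.
*Greta₃* does not c-command the anaphor → cannot bind it.
*Farida₄* does not c-command the anaphor → cannot bind it.

{2}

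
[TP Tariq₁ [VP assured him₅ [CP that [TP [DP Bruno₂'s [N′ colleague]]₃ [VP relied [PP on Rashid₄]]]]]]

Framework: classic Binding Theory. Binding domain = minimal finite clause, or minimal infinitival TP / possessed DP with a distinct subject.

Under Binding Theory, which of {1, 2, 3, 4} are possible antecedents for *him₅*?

*him* is a pronoun, so Principle B applies: it must be free in its binding domain.
Binding domain of *him₅*: the matrix TP, whose subject is Tariq₁.
*Tariq₁* c-commands the pronoun within its binding domain → coindexation would violate Principle B.
*Bruno₂*: the pronoun c-commands this R-expression → coindexation would violate Principle C on *Bruno₂*.
*[Bruno₂'s colleague]₃*: the pronoun c-commands this R-expression → coindexation would violate Principle C on *[Bruno₂'s colleague]₃*.
*Rashid₄*: the pronoun c-commands this R-expression → coindexation would violate Principle C on *Rashid₄*.

none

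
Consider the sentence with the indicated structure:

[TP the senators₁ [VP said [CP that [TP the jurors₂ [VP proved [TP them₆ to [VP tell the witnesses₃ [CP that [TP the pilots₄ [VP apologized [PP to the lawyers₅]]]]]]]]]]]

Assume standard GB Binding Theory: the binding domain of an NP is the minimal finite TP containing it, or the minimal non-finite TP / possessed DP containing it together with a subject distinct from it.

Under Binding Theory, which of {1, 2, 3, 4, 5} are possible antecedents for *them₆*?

{1}

*them* is a pronoun, so Principle B applies: it must be free in its binding domain.
Binding domain of *them₆*: the embedded TP, whose subject is the jurors₂.
*the senators₁* c-commands the pronoun but from outside its binding domain, and is not c-commanded by it → coindexation permitted.
*the jurors₂* c-commands the pronoun within its binding domain → coindexation would violate Principle B.
*the witnesses₃*: the pronoun c-commands this R-expression → coindexation would violate Principle C on *the witnesses₃*.
*the pilots₄*: the pronoun c-commands this R-expression → coindexation would violate Principle C on *the pilots₄*.
*the lawyers₅*: the pronoun c-commands this R-expression → coindexation would violate Principle C on *the lawyers₅*.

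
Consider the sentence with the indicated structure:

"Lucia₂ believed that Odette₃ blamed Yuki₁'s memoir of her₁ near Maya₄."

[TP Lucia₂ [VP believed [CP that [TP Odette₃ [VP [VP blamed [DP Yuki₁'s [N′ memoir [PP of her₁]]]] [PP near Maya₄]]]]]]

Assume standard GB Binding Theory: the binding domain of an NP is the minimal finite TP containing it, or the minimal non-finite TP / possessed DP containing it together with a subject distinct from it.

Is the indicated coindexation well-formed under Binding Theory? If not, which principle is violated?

The two coindexed NPs are *Yuki₁* and *her₁*.
*her₁* is a pronoun. Its binding domain is the possessed DP, whose subject is Yuki₁.
*Yuki₁* c-commands it within that domain and carries the same index.
The pronoun is locally bound → Principle B violation.

Principle B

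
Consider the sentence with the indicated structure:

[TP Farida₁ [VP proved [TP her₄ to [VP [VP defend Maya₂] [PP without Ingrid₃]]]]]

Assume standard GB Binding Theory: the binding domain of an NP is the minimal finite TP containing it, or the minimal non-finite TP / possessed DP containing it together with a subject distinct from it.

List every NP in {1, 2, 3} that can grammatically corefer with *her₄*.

none

*her* is a pronoun, so Principle B applies: it must be free in its binding domain.
Binding domain of *her₄*: the matrix TP, whose subject is Farida₁.
*Farida₁* c-commands the pronoun within its binding domain → coindexation would violate Principle B.
*Maya₂*: the pronoun c-commands this R-expression → coindexation would violate Principle C on *Maya₂*.
*Ingrid₃*: the pronoun c-commands this R-expression → coindexation would violate Principle C on *Ingrid₃*.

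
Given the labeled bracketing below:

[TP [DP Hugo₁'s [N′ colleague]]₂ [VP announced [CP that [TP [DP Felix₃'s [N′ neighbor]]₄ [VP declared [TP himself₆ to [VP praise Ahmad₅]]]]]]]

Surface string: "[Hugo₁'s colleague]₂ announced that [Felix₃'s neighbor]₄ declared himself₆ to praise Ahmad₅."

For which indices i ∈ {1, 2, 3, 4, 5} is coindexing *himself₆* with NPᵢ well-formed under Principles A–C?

*himself* is an anaphor, so Principle A applies: it must be bound in its binding domain.
Binding domain of *himself₆*: the embedded TP, whose subject is [Felix₃'s neighbor]₄.
*Hugo₁* does not c-command the anaphor → cannot bind it.
*[Hugo₁'s colleague]₂* c-commands the anaphor but is outside its binding domain → cannot satisfy Principle A.
*Felix₃* does not c-command the anaphor → cannot bind it.
*[Felix₃'s neighbor]₄* c-commands the anaphor within its binding domain → licit binder.
*Ahmad₅* does not c-command the anaphor → cannot bind it.

{4}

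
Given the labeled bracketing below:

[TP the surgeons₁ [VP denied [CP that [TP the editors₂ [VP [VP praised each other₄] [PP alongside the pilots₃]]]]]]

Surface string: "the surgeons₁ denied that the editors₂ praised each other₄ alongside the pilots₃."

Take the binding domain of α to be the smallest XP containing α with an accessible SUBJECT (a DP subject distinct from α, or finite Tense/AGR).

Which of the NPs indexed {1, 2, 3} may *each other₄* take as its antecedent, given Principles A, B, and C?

*each other* is an anaphor, so Principle A applies: it must be bound in its binding domain.
Binding domain of *each other₄*: the embedded TP, whose subject is the editors₂.
*the surgeons₁* c-commands the anaphor but is outside its binding domain → cannot satisfy Principle A.
*the editors₂* c-commands the anaphor within its binding domain → licit binder.
*the pilots₃* does not c-command the anaphor → cannot bind it.

{2}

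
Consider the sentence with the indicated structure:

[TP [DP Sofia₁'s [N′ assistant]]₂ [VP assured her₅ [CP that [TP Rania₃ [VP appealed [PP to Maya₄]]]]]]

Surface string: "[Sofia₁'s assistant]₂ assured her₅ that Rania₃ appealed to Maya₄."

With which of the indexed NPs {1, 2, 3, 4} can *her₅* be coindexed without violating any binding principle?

*her* is a pronoun, so Principle B applies: it must be free in its binding domain.
Binding domain of *her₅*: the matrix TP, whose subject is [Sofia₁'s assistant]₂.
*Sofia₁* and the pronoun do not c-command one another → neither Principle B nor Principle C is at stake; coindexation permitted.
*[Sofia₁'s assistant]₂* c-commands the pronoun within its binding domain → coindexation would violate Principle B.
*Rania₃*: the pronoun c-commands this R-expression → coindexation would violate Principle C on *Rania₃*.
*Maya₄*: the pronoun c-commands this R-expression → coindexation would violate Principle C on *Maya₄*.

{1}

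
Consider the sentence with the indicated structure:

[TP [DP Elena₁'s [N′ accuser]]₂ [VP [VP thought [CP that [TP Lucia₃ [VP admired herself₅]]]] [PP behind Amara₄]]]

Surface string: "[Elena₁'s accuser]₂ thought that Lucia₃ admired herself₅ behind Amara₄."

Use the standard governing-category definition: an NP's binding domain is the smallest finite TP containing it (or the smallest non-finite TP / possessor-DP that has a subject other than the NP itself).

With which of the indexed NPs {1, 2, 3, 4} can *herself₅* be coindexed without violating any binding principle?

{3}

*herself* is an anaphor, so Principle A applies: it must be bound in its binding domain.
Binding domain of *herself₅*: the embedded TP, whose subject is Lucia₃.
*Elena₁* does not c-command the anaphor → cannot bind it.
*[Elena₁'s accuser]₂* c-commands the anaphor but is outside its binding domain → cannot satisfy Principle A.
*Lucia₃* c-commands the anaphor within its binding domain → licit binder.
*Amara₄* does not c-command the anaphor → cannot bind it.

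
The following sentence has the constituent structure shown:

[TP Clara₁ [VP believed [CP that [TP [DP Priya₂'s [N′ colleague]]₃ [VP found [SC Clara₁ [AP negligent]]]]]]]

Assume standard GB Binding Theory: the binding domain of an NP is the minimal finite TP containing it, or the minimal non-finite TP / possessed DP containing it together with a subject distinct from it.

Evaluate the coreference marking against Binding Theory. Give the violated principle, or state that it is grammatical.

The two coindexed NPs are *Clara₁* (the lower occurrence) and *Clara₁* (the higher occurrence).
*Clara₁* (the lower occurrence) is an R-expression. Principle C requires it to be free everywhere.
*Clara₁* (the higher occurrence) c-commands it and carries the same index.
The R-expression is bound → Principle C violation.

Principle C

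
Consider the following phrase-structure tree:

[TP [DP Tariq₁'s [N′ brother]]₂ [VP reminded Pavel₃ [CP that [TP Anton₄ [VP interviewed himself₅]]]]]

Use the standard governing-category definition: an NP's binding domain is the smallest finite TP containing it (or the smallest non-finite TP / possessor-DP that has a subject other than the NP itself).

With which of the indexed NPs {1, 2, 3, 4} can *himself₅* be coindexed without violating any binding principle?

{4}

*himself* is an anaphor, so Principle A applies: it must be bound in its binding domain.
Binding domain of *himself₅*: the embedded TP, whose subject is Anton₄.
*Tariq₁* does not c-command the anaphor → cannot bind it.
*[Tariq₁'s brother]₂* c-commands the anaphor but is outside its binding domain → cannot satisfy Principle A.
*Pavel₃* c-commands the anaphor but is outside its binding domain → cannot satisfy Principle A.
*Anton₄* c-commands the anaphor within its binding domain → licit binder.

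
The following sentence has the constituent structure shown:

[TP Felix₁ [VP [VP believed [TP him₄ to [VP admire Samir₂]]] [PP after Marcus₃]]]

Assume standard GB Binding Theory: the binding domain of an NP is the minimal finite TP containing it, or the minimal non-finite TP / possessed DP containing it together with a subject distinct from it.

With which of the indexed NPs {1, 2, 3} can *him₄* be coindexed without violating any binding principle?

*him* is a pronoun, so Principle B applies: it must be free in its binding domain.
Binding domain of *him₄*: the matrix TP, whose subject is Felix₁.
*Felix₁* c-commands the pronoun within its binding domain → coindexation would violate Principle B.
*Samir₂*: the pronoun c-commands this R-expression → coindexation would violate Principle C on *Samir₂*.
*Marcus₃* and the pronoun do not c-command one another → neither Principle B nor Principle C is at stake; coindexation permitted.

{3}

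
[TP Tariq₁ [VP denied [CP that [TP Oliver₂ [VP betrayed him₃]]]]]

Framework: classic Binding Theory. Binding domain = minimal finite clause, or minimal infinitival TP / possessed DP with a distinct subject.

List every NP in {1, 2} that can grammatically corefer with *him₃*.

*him* is a pronoun, so Principle B applies: it must be free in its binding domain.
Binding domain of *him₃*: the embedded TP, whose subject is Oliver₂.
*Tariq₁* c-commands the pronoun but from outside its binding domain, and is not c-commanded by it → coindexation permitted.
*Oliver₂* c-commands the pronoun within its binding domain → coindexation would violate Principle B.

{1}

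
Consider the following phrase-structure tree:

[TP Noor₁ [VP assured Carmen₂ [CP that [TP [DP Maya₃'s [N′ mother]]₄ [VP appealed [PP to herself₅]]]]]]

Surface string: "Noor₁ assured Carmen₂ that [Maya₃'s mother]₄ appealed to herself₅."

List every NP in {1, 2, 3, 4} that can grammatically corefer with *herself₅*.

{4}

*herself* is an anaphor, so Principle A applies: it must be bound in its binding domain.
Binding domain of *herself₅*: the embedded TP, whose subject is [Maya₃'s mother]₄.
*Noor₁* c-commands the anaphor but is outside its binding domain → cannot satisfy Principle A.
*Carmen₂* c-commands the anaphor but is outside its binding domain → cannot satisfy Principle A.
*Maya₃* does not c-command the anaphor → cannot bind it.
*[Maya₃'s mother]₄* c-commands the anaphor within its binding domain → licit binder.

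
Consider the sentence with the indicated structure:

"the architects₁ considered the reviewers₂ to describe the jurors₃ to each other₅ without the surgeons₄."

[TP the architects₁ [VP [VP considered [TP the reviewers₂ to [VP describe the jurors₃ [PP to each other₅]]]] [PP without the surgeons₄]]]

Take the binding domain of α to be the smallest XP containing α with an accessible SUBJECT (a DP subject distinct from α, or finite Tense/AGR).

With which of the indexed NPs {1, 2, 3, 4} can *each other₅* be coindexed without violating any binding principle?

*each other* is an anaphor, so Principle A applies: it must be bound in its binding domain.
Binding domain of *each other₅*: the embedded TP, whose subject is the reviewers₂.
*the architects₁* c-commands the anaphor but is outside its binding domain → cannot satisfy Principle A.
*the reviewers₂* c-commands the anaphor within its binding domain → licit binder.
*the jurors₃* c-commands the anaphor within its binding domain → licit binder.
*the surgeons₄* does not c-command the anaphor → cannot bind it.

{2, 3}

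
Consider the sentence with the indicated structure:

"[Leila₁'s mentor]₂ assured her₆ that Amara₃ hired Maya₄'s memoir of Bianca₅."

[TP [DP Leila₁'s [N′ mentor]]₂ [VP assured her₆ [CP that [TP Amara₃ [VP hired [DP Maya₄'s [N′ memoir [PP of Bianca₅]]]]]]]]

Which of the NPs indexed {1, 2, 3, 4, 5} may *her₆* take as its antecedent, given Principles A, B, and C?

*her* is a pronoun, so Principle B applies: it must be free in its binding domain.
Binding domain of *her₆*: the matrix TP, whose subject is [Leila₁'s mentor]₂.
*Leila₁* and the pronoun do not c-command one another → neither Principle B nor Principle C is at stake; coindexation permitted.
*[Leila₁'s mentor]₂* c-commands the pronoun within its binding domain → coindexation would violate Principle B.
*Amara₃*: the pronoun c-commands this R-expression → coindexation would violate Principle C on *Amara₃*.
*Maya₄*: the pronoun c-commands this R-expression → coindexation would violate Principle C on *Maya₄*.
*Bianca₅*: the pronoun c-commands this R-expression → coindexation would violate Principle C on *Bianca₅*.

{1}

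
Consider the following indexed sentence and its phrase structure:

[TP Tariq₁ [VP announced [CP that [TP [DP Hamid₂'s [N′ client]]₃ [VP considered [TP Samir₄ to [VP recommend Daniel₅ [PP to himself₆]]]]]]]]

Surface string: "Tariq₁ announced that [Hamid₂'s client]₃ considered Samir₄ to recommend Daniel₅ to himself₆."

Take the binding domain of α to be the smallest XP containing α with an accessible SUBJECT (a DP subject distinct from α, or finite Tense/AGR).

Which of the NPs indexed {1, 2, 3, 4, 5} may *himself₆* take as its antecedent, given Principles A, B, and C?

*himself* is an anaphor, so Principle A applies: it must be bound in its binding domain.
Binding domain of *himself₆*: the embedded TP, whose subject is Samir₄.
*Tariq₁* c-commands the anaphor but is outside its binding domain → cannot satisfy Principle A.
*Hamid₂* does not c-command the anaphor → cannot bind it.
*[Hamid₂'s client]₃* c-commands the anaphor but is outside its binding domain → cannot satisfy Principle A.
*Samir₄* c-commands the anaphor within its binding domain → licit binder.
*Daniel₅* c-commands the anaphor within its binding domain → licit binder.

{4, 5}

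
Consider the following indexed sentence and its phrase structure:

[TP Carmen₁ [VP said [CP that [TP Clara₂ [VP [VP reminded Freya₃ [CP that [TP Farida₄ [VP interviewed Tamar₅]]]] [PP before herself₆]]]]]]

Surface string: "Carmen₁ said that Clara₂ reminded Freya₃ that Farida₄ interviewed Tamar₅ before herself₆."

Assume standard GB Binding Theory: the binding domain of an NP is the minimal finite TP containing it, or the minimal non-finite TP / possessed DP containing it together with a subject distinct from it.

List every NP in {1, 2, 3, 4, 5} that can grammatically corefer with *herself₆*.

*herself* is an anaphor, so Principle A applies: it must be bound in its binding domain.
Binding domain of *herself₆*: the embedded TP, whose subject is Clara₂.
*Carmen₁* c-commands the anaphor but is outside its binding domain → cannot satisfy Principle A.
*Clara₂* c-commands the anaphor within its binding domain → licit binder.
*Freya₃* does not c-command the anaphor → cannot bind it.
*Farida₄* does not c-command the anaphor → cannot bind it.
*Tamar₅* does not c-command the anaphor → cannot bind it.

{2}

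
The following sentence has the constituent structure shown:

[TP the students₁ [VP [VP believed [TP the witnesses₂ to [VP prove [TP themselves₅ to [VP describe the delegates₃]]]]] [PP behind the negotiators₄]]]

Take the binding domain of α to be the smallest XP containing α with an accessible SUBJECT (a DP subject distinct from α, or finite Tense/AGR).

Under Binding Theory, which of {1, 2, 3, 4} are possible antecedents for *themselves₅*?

{2}

*themselves* is an anaphor, so Principle A applies: it must be bound in its binding domain.
Binding domain of *themselves₅*: the embedded TP, whose subject is the witnesses₂.
*the students₁* c-commands the anaphor but is outside its binding domain → cannot satisfy Principle A.
*the witnesses₂* c-commands the anaphor within its binding domain → licit binder.
*the delegates₃* does not c-command the anaphor → cannot bind it.
*the negotiators₄* does not c-command the anaphor → cannot bind it.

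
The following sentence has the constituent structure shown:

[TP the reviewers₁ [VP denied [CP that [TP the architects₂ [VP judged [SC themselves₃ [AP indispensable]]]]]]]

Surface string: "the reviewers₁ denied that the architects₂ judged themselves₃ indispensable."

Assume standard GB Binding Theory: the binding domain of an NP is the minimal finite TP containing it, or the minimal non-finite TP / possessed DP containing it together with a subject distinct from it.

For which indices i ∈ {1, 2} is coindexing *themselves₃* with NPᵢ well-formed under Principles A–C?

{2}

*themselves* is an anaphor, so Principle A applies: it must be bound in its binding domain.
Binding domain of *themselves₃*: the embedded TP, whose subject is the architects₂.
*the reviewers₁* c-commands the anaphor but is outside its binding domain → cannot satisfy Principle A.
*the architects₂* c-commands the anaphor within its binding domain → licit binder.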